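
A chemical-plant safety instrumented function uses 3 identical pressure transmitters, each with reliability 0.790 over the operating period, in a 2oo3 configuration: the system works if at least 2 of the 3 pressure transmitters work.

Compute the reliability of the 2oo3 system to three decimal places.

0.886

R = Σ_{i=2}^{3} C(3,i) p^i (1−p)^{3−i} with p = 0.790
C(3,2)·0.790^2·0.210^1 = 0.39318
C(3,3)·0.790^3·0.210^0 = 0.49304
Sum = 0.886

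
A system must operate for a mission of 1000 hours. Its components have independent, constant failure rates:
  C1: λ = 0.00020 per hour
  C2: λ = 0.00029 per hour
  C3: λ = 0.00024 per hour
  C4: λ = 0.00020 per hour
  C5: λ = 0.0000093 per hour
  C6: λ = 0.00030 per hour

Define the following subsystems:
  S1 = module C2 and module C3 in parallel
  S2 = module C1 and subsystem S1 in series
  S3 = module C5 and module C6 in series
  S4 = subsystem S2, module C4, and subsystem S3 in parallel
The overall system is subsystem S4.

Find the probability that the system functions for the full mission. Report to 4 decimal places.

0.9891

R(C1) = exp(−0.00020 × 1000) = 0.818731
R(C2) = exp(−0.00029 × 1000) = 0.748264
R(C3) = exp(−0.00024 × 1000) = 0.786628
R(C4) = exp(−0.00020 × 1000) = 0.818731
R(C5) = exp(−0.0000093 × 1000) = 0.990743
R(C6) = exp(−0.00030 × 1000) = 0.740818
Parallel (C2 and C3): 1 − (1 − 0.748264)(1 − 0.786628) = 0.946287
Series (C1 and [0.946287]): 0.818731 × 0.946287 = 0.774755
Series (C5 and C6): 0.990743 × 0.740818 = 0.733960
Parallel ([0.774755], C4, and [0.733960]): 1 − (1 − 0.774755)(1 − 0.818731)(1 − 0.733960) = 0.9891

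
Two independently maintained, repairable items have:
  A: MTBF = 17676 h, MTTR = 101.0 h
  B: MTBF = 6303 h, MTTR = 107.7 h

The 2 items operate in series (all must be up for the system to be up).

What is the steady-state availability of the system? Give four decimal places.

0.9776

A(A) = MTBF/(MTBF+MTTR) = 17676/(17676+101.0) = 0.994319
A(B) = MTBF/(MTBF+MTTR) = 6303/(6303+107.7) = 0.983200
Series availability: 0.994319 × 0.983200 = 0.9776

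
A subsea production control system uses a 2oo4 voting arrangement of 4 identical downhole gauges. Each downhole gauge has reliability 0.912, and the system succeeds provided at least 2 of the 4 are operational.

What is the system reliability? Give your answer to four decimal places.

R = Σ_{i=2}^{4} C(4,i) p^i (1−p)^{4−i} with p = 0.912
C(4,2)·0.912^2·0.088^2 = 0.038646
C(4,3)·0.912^3·0.088^1 = 0.267010
C(4,4)·0.912^4·0.088^0 = 0.691798
Sum = 0.9975

0.9975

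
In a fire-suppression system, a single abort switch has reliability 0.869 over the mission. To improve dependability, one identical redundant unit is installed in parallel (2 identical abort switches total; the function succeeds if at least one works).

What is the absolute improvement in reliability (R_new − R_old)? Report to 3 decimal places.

R_before = 0.869
R_after = 1 − (1 − 0.869)^2 = 0.983
ΔR = 0.983 − 0.869 = 0.114

0.114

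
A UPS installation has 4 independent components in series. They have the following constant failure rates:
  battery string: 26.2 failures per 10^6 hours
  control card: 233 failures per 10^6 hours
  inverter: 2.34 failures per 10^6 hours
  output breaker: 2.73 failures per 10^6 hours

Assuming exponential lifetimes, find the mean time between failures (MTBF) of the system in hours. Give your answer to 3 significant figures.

3780

Series of exponential components: λ_sys = Σ λ_i
λ_sys = 0.0000262 + 0.000233 + 0.00000234 + 0.00000273 = 2.6427e-04 /h
MTBF = 1 / λ_sys = 3780 h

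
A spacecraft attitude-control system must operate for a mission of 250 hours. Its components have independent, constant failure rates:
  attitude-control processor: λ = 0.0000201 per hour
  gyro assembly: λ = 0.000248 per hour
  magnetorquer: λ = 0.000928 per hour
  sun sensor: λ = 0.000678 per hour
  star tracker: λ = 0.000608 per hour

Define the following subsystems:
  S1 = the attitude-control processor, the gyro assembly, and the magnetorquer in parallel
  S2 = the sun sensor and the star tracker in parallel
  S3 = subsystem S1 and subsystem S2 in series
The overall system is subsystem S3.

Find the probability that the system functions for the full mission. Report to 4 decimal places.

0.9780

R(attitude-control processor) = exp(−0.0000201 × 250) = 0.994988
R(gyro assembly) = exp(−0.000248 × 250) = 0.939883
R(magnetorquer) = exp(−0.000928 × 250) = 0.792946
R(sun sensor) = exp(−0.000678 × 250) = 0.844087
R(star tracker) = exp(−0.000608 × 250) = 0.858988
Parallel (attitude-control processor, gyro assembly, and magnetorquer): 1 − (1 − 0.994988)(1 − 0.939883)(1 − 0.792946) = 0.999938
Parallel (sun sensor and star tracker): 1 − (1 − 0.844087)(1 − 0.858988) = 0.978014
Series ([0.999938] and [0.978014]): 0.999938 × 0.978014 = 0.9780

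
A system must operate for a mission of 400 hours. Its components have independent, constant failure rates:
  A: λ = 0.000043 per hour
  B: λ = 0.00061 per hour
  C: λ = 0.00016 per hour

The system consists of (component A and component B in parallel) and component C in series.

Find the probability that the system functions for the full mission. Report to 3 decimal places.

R(A) = exp(−0.000043 × 400) = 0.98295
R(B) = exp(−0.00061 × 400) = 0.78349
R(C) = exp(−0.00016 × 400) = 0.93800
Parallel (A and B): 1 − (1 − 0.98295)(1 − 0.78349) = 0.99631
Series ([0.99631] and C): 0.99631 × 0.93800 = 0.935

0.935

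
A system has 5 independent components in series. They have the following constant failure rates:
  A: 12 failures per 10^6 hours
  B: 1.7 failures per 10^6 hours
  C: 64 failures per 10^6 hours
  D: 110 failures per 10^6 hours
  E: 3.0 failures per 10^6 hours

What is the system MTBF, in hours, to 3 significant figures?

5240

Series of exponential components: λ_sys = Σ λ_i
λ_sys = 0.000012 + 0.0000017 + 0.000064 + 0.00011 + 0.0000030 = 1.9070e-04 /h
MTBF = 1 / λ_sys = 5240 h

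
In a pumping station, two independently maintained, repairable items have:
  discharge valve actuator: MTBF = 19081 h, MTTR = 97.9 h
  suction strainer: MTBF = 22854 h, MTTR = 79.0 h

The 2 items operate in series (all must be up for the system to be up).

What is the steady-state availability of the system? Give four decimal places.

A(discharge valve actuator) = MTBF/(MTBF+MTTR) = 19081/(19081+97.9) = 0.994895
A(suction strainer) = MTBF/(MTBF+MTTR) = 22854/(22854+79.0) = 0.996555
Series availability: 0.994895 × 0.996555 = 0.9915

0.9915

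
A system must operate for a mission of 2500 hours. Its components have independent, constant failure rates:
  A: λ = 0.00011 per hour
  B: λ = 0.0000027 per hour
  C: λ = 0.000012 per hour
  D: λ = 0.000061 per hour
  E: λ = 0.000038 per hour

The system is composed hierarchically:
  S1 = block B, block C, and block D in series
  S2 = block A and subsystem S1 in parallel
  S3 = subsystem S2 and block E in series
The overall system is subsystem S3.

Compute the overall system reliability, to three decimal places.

R(A) = exp(−0.00011 × 2500) = 0.75957
R(B) = exp(−0.0000027 × 2500) = 0.99327
R(C) = exp(−0.000012 × 2500) = 0.97045
R(D) = exp(−0.000061 × 2500) = 0.85856
R(E) = exp(−0.000038 × 2500) = 0.90937
Series (B, C, and D): 0.99327 × 0.97045 × 0.85856 = 0.82758
Parallel (A and [0.82758]): 1 − (1 − 0.75957)(1 − 0.82758) = 0.95855
Series ([0.95855] and E): 0.95855 × 0.90937 = 0.872

0.872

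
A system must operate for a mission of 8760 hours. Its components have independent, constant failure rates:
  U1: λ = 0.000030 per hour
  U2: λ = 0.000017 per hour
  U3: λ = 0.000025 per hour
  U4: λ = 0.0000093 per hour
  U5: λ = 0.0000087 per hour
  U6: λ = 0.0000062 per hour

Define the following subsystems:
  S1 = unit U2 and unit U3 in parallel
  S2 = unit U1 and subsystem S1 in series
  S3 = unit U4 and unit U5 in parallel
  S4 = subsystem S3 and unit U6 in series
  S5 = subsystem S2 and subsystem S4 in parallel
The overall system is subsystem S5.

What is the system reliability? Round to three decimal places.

R(U1) = exp(−0.000030 × 8760) = 0.76890
R(U2) = exp(−0.000017 × 8760) = 0.86164
R(U3) = exp(−0.000025 × 8760) = 0.80332
R(U4) = exp(−0.0000093 × 8760) = 0.92176
R(U5) = exp(−0.0000087 × 8760) = 0.92662
R(U6) = exp(−0.0000062 × 8760) = 0.94714
Parallel (U2 and U3): 1 − (1 − 0.86164)(1 − 0.80332) = 0.97279
Series (U1 and [0.97279]): 0.76890 × 0.97279 = 0.74798
Parallel (U4 and U5): 1 − (1 − 0.92176)(1 − 0.92662) = 0.99426
Series ([0.99426] and U6): 0.99426 × 0.94714 = 0.94170
Parallel ([0.74798] and [0.94170]): 1 − (1 − 0.74798)(1 − 0.94170) = 0.985

0.985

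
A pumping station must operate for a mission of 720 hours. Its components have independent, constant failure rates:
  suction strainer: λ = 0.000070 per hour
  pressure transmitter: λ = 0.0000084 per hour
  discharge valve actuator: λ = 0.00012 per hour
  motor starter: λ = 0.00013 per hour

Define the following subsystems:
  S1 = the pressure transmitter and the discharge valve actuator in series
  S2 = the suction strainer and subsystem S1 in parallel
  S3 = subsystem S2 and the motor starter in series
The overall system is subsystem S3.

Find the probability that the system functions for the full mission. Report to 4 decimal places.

0.9067

R(suction strainer) = exp(−0.000070 × 720) = 0.950849
R(pressure transmitter) = exp(−0.0000084 × 720) = 0.993970
R(discharge valve actuator) = exp(−0.00012 × 720) = 0.917227
R(motor starter) = exp(−0.00013 × 720) = 0.910647
Series (pressure transmitter and discharge valve actuator): 0.993970 × 0.917227 = 0.911696
Parallel (suction strainer and [0.911696]): 1 − (1 − 0.950849)(1 − 0.911696) = 0.995660
Series ([0.995660] and motor starter): 0.995660 × 0.910647 = 0.9067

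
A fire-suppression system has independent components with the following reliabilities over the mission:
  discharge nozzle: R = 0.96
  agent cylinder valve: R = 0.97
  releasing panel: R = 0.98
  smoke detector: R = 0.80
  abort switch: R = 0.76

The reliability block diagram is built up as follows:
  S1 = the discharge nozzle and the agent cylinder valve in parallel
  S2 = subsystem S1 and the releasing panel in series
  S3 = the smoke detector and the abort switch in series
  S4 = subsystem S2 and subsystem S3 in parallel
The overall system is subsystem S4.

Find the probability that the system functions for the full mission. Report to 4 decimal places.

0.9917

Parallel (discharge nozzle and agent cylinder valve): 1 − (1 − 0.960000)(1 − 0.970000) = 0.998800
Series ([0.998800] and releasing panel): 0.998800 × 0.980000 = 0.978824
Series (smoke detector and abort switch): 0.800000 × 0.760000 = 0.608000
Parallel ([0.978824] and [0.608000]): 1 − (1 − 0.978824)(1 − 0.608000) = 0.9917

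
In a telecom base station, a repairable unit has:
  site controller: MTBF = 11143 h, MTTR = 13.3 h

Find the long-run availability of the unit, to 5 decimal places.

0.99881

A(site controller) = MTBF/(MTBF+MTTR) = 11143/(11143+13.3) = 0.99881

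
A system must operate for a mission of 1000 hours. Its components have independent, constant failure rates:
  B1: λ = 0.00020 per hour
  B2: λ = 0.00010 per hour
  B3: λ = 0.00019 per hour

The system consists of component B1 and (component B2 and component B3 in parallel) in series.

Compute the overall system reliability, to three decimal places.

R(B1) = exp(−0.00020 × 1000) = 0.81873
R(B2) = exp(−0.00010 × 1000) = 0.90484
R(B3) = exp(−0.00019 × 1000) = 0.82696
Parallel (B2 and B3): 1 − (1 − 0.90484)(1 − 0.82696) = 0.98353
Series (B1 and [0.98353]): 0.81873 × 0.98353 = 0.805

0.805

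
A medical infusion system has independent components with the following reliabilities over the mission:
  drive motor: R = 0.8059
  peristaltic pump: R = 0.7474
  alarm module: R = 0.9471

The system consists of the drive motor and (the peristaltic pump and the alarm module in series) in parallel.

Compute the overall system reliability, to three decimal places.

0.943

Series (peristaltic pump and alarm module): 0.74740 × 0.94710 = 0.70786
Parallel (drive motor and [0.70786]): 1 − (1 − 0.80590)(1 − 0.70786) = 0.943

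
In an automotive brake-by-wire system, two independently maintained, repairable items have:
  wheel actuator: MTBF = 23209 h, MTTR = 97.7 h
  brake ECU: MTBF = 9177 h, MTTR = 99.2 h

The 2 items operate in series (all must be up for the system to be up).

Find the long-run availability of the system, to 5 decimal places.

0.98516

A(wheel actuator) = MTBF/(MTBF+MTTR) = 23209/(23209+97.7) = 0.995808
A(brake ECU) = MTBF/(MTBF+MTTR) = 9177/(9177+99.2) = 0.989306
Series availability: 0.995808 × 0.989306 = 0.98516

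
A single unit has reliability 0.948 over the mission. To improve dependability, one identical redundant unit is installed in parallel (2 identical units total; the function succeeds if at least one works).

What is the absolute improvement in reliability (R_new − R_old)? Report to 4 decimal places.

R_before = 0.948
R_after = 1 − (1 − 0.948)^2 = 0.9973
ΔR = 0.9973 − 0.948 = 0.0493

0.0493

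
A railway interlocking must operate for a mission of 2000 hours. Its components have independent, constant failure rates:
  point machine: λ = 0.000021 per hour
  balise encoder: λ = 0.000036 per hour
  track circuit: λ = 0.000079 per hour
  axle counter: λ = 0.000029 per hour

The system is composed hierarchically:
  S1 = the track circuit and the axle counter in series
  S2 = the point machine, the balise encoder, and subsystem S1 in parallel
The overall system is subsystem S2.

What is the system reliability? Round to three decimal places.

0.999

R(point machine) = exp(−0.000021 × 2000) = 0.95887
R(balise encoder) = exp(−0.000036 × 2000) = 0.93053
R(track circuit) = exp(−0.000079 × 2000) = 0.85385
R(axle counter) = exp(−0.000029 × 2000) = 0.94365
Series (track circuit and axle counter): 0.85385 × 0.94365 = 0.80574
Parallel (point machine, balise encoder, and [0.80574]): 1 − (1 − 0.95887)(1 − 0.93053)(1 − 0.80574) = 0.999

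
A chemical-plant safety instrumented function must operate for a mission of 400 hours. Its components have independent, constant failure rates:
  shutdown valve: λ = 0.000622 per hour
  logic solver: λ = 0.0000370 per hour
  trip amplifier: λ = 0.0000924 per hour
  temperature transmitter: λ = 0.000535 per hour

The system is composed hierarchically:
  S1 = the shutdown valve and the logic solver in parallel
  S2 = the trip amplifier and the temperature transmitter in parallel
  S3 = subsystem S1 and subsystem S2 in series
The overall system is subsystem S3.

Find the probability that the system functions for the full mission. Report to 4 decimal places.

0.9898

R(shutdown valve) = exp(−0.000622 × 400) = 0.779736
R(logic solver) = exp(−0.0000370 × 400) = 0.985309
R(trip amplifier) = exp(−0.0000924 × 400) = 0.963715
R(temperature transmitter) = exp(−0.000535 × 400) = 0.807348
Parallel (shutdown valve and logic solver): 1 − (1 − 0.779736)(1 − 0.985309) = 0.996764
Parallel (trip amplifier and temperature transmitter): 1 − (1 − 0.963715)(1 − 0.807348) = 0.993010
Series ([0.996764] and [0.993010]): 0.996764 × 0.993010 = 0.9898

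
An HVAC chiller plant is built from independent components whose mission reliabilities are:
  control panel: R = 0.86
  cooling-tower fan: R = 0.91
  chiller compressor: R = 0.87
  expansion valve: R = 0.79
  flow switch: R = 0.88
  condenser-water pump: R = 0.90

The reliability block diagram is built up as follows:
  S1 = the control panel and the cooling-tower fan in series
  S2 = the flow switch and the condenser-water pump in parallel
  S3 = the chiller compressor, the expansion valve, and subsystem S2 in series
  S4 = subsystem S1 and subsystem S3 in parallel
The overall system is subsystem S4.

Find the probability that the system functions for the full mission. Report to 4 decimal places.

0.9302

Series (control panel and cooling-tower fan): 0.860000 × 0.910000 = 0.782600
Parallel (flow switch and condenser-water pump): 1 − (1 − 0.880000)(1 − 0.900000) = 0.988000
Series (chiller compressor, expansion valve, and [0.988000]): 0.870000 × 0.790000 × 0.988000 = 0.679052
Parallel ([0.782600] and [0.679052]): 1 − (1 − 0.782600)(1 − 0.679052) = 0.9302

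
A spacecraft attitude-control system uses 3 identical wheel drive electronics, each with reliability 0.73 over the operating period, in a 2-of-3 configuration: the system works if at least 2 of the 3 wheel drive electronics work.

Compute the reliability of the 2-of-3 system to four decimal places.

0.8207

R = Σ_{i=2}^{3} C(3,i) p^i (1−p)^{3−i} with p = 0.73
C(3,2)·0.73^2·0.27^1 = 0.431649
C(3,3)·0.73^3·0.27^0 = 0.389017
Sum = 0.8207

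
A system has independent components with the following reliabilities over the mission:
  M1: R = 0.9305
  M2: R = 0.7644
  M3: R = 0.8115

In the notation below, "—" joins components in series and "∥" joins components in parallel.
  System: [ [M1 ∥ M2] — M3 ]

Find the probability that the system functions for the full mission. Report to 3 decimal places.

Parallel (M1 and M2): 1 − (1 − 0.93050)(1 − 0.76440) = 0.98363
Series ([0.98363] and M3): 0.98363 × 0.81150 = 0.798

0.798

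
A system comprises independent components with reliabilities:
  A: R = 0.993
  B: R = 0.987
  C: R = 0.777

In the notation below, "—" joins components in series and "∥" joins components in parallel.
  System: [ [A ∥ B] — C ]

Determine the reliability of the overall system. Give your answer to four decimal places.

Parallel (A and B): 1 − (1 − 0.993000)(1 − 0.987000) = 0.999909
Series ([0.999909] and C): 0.999909 × 0.777000 = 0.7769

0.7769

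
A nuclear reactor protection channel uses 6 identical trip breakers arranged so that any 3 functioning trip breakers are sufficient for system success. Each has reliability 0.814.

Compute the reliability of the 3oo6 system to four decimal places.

0.9870

R = Σ_{i=3}^{6} C(6,i) p^i (1−p)^{6−i} with p = 0.814
C(6,3)·0.814^3·0.186^3 = 0.069413
C(6,4)·0.814^4·0.186^2 = 0.227832
C(6,5)·0.814^5·0.186^1 = 0.398829
C(6,6)·0.814^6·0.186^0 = 0.290902
Sum = 0.9870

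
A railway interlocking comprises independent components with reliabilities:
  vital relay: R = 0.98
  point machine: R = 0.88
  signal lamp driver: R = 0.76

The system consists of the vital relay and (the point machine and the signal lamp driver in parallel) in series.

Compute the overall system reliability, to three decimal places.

0.952

Parallel (point machine and signal lamp driver): 1 − (1 − 0.88000)(1 − 0.76000) = 0.97120
Series (vital relay and [0.97120]): 0.98000 × 0.97120 = 0.952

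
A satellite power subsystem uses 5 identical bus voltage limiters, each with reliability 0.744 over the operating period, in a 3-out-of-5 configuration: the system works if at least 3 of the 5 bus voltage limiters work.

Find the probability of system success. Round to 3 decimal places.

R = Σ_{i=3}^{5} C(5,i) p^i (1−p)^{5−i} with p = 0.744
C(5,3)·0.744^3·0.256^2 = 0.26990
C(5,4)·0.744^4·0.256^1 = 0.39219
C(5,5)·0.744^5·0.256^0 = 0.22796
Sum = 0.890

0.890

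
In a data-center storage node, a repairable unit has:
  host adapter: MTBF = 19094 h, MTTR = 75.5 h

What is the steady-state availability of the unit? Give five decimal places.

0.99606

A(host adapter) = MTBF/(MTBF+MTTR) = 19094/(19094+75.5) = 0.99606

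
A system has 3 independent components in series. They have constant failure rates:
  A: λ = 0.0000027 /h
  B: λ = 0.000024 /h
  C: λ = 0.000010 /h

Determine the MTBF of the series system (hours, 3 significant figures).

27200

Series of exponential components: λ_sys = Σ λ_i
λ_sys = 0.0000027 + 0.000024 + 0.000010 = 3.6700e-05 /h
MTBF = 1 / λ_sys = 27200 h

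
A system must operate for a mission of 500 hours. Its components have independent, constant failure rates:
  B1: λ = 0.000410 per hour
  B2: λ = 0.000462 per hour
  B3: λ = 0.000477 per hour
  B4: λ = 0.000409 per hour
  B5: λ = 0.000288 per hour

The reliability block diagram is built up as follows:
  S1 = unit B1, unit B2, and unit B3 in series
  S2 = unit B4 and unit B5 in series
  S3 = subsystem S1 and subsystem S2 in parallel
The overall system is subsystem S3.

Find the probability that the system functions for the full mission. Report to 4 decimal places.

0.8556

R(B1) = exp(−0.000410 × 500) = 0.814647
R(B2) = exp(−0.000462 × 500) = 0.793739
R(B3) = exp(−0.000477 × 500) = 0.787809
R(B4) = exp(−0.000409 × 500) = 0.815055
R(B5) = exp(−0.000288 × 500) = 0.865888
Series (B1, B2, and B3): 0.814647 × 0.793739 × 0.787809 = 0.509411
Series (B4 and B5): 0.815055 × 0.865888 = 0.705746
Parallel ([0.509411] and [0.705746]): 1 − (1 − 0.509411)(1 − 0.705746) = 0.8556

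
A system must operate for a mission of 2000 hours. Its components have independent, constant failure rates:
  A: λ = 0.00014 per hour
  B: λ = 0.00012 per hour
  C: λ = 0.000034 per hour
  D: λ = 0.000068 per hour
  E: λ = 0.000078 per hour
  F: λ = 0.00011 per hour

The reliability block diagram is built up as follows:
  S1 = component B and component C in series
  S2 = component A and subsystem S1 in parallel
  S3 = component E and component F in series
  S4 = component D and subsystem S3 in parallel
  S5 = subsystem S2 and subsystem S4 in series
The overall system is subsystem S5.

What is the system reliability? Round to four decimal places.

R(A) = exp(−0.00014 × 2000) = 0.755784
R(B) = exp(−0.00012 × 2000) = 0.786628
R(C) = exp(−0.000034 × 2000) = 0.934260
R(D) = exp(−0.000068 × 2000) = 0.872843
R(E) = exp(−0.000078 × 2000) = 0.855559
R(F) = exp(−0.00011 × 2000) = 0.802519
Series (B and C): 0.786628 × 0.934260 = 0.734915
Parallel (A and [0.734915]): 1 − (1 − 0.755784)(1 − 0.734915) = 0.935262
Series (E and F): 0.855559 × 0.802519 = 0.686602
Parallel (D and [0.686602]): 1 − (1 − 0.872843)(1 − 0.686602) = 0.960149
Series ([0.935262] and [0.960149]): 0.935262 × 0.960149 = 0.8980

0.8980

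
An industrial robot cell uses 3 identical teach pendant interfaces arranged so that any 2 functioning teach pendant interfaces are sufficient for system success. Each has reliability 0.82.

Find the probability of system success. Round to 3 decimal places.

0.914

R = Σ_{i=2}^{3} C(3,i) p^i (1−p)^{3−i} with p = 0.82
C(3,2)·0.82^2·0.18^1 = 0.36310
C(3,3)·0.82^3·0.18^0 = 0.55137
Sum = 0.914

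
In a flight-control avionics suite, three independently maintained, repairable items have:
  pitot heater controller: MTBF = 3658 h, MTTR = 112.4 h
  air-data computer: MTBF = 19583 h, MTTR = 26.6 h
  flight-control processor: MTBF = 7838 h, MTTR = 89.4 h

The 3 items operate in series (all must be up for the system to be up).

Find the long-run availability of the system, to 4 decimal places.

0.9579

A(pitot heater controller) = MTBF/(MTBF+MTTR) = 3658/(3658+112.4) = 0.970189
A(air-data computer) = MTBF/(MTBF+MTTR) = 19583/(19583+26.6) = 0.998644
A(flight-control processor) = MTBF/(MTBF+MTTR) = 7838/(7838+89.4) = 0.988723
Series availability: 0.970189 × 0.998644 × 0.988723 = 0.9579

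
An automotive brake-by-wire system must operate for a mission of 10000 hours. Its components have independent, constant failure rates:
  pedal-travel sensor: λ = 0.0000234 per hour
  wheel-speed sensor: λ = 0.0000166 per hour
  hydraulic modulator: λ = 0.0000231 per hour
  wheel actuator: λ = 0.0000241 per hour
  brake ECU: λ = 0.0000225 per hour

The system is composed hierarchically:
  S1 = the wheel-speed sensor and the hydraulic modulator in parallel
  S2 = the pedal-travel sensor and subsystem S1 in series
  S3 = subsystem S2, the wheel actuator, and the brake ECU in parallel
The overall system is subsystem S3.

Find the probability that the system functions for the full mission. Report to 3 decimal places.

0.990

R(pedal-travel sensor) = exp(−0.0000234 × 10000) = 0.79136
R(wheel-speed sensor) = exp(−0.0000166 × 10000) = 0.84705
R(hydraulic modulator) = exp(−0.0000231 × 10000) = 0.79374
R(wheel actuator) = exp(−0.0000241 × 10000) = 0.78584
R(brake ECU) = exp(−0.0000225 × 10000) = 0.79852
Parallel (wheel-speed sensor and hydraulic modulator): 1 − (1 − 0.84705)(1 − 0.79374) = 0.96845
Series (pedal-travel sensor and [0.96845]): 0.79136 × 0.96845 = 0.76639
Parallel ([0.76639], wheel actuator, and brake ECU): 1 − (1 − 0.76639)(1 − 0.78584)(1 − 0.79852) = 0.990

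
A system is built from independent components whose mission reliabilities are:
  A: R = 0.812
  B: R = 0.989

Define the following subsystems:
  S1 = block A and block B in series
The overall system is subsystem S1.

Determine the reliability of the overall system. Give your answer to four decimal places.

Series (A and B): 0.812000 × 0.989000 = 0.8031

0.8031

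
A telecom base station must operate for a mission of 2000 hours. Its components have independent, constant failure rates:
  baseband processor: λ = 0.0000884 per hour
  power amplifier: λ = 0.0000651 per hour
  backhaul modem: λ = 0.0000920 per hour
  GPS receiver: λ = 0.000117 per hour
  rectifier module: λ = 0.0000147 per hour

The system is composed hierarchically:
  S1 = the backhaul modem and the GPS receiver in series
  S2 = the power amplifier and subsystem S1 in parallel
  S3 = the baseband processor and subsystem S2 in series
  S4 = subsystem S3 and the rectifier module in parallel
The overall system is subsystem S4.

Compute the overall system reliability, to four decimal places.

R(baseband processor) = exp(−0.0000884 × 2000) = 0.837947
R(power amplifier) = exp(−0.0000651 × 2000) = 0.877920
R(backhaul modem) = exp(−0.0000920 × 2000) = 0.831936
R(GPS receiver) = exp(−0.000117 × 2000) = 0.791362
R(rectifier module) = exp(−0.0000147 × 2000) = 0.971028
Series (backhaul modem and GPS receiver): 0.831936 × 0.791362 = 0.658363
Parallel (power amplifier and [0.658363]): 1 − (1 − 0.877920)(1 − 0.658363) = 0.958293
Series (baseband processor and [0.958293]): 0.837947 × 0.958293 = 0.802999
Parallel ([0.802999] and rectifier module): 1 − (1 − 0.802999)(1 − 0.971028) = 0.9943

0.9943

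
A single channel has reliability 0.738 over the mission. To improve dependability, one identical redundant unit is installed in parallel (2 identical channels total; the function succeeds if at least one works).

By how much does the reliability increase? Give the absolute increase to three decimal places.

R_before = 0.738
R_after = 1 − (1 − 0.738)^2 = 0.931
ΔR = 0.931 − 0.738 = 0.193

0.193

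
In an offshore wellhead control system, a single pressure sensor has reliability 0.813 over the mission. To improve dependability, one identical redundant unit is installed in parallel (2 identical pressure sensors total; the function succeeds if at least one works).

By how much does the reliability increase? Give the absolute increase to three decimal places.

R_before = 0.813
R_after = 1 − (1 − 0.813)^2 = 0.965
ΔR = 0.965 − 0.813 = 0.152

0.152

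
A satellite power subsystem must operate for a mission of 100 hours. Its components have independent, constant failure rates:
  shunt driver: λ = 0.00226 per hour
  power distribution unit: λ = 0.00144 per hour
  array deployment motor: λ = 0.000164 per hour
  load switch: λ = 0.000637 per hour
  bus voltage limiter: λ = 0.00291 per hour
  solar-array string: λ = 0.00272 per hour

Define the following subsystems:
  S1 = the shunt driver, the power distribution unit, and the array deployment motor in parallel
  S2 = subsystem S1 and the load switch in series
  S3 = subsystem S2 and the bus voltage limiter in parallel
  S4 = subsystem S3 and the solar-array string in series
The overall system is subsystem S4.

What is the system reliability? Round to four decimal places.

0.7499

R(shunt driver) = exp(−0.00226 × 100) = 0.797718
R(power distribution unit) = exp(−0.00144 × 100) = 0.865888
R(array deployment motor) = exp(−0.000164 × 100) = 0.983734
R(load switch) = exp(−0.000637 × 100) = 0.938286
R(bus voltage limiter) = exp(−0.00291 × 100) = 0.747516
R(solar-array string) = exp(−0.00272 × 100) = 0.761854
Parallel (shunt driver, power distribution unit, and array deployment motor): 1 − (1 − 0.797718)(1 − 0.865888)(1 − 0.983734) = 0.999559
Series ([0.999559] and load switch): 0.999559 × 0.938286 = 0.937872
Parallel ([0.937872] and bus voltage limiter): 1 − (1 − 0.937872)(1 − 0.747516) = 0.984314
Series ([0.984314] and solar-array string): 0.984314 × 0.761854 = 0.7499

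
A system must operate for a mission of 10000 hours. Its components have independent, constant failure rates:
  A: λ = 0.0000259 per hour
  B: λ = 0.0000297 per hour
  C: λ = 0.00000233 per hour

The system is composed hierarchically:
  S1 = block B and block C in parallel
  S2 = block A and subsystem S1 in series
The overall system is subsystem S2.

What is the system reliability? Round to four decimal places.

0.7673

R(A) = exp(−0.0000259 × 10000) = 0.771823
R(B) = exp(−0.0000297 × 10000) = 0.743044
R(C) = exp(−0.00000233 × 10000) = 0.976969
Parallel (B and C): 1 − (1 − 0.743044)(1 − 0.976969) = 0.994082
Series (A and [0.994082]): 0.771823 × 0.994082 = 0.7673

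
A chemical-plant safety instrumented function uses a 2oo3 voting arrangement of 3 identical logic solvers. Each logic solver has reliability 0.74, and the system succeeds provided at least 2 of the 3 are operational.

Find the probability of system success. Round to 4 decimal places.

R = Σ_{i=2}^{3} C(3,i) p^i (1−p)^{3−i} with p = 0.74
C(3,2)·0.74^2·0.26^1 = 0.427128
C(3,3)·0.74^3·0.26^0 = 0.405224
Sum = 0.8324

0.8324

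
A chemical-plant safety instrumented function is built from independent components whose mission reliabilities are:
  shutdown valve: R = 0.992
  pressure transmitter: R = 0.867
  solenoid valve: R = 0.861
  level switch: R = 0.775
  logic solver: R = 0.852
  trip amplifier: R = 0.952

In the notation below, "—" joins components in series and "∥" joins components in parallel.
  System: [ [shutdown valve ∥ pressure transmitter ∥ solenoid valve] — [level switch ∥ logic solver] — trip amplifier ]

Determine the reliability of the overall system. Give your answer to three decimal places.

Parallel (shutdown valve, pressure transmitter, and solenoid valve): 1 − (1 − 0.99200)(1 − 0.86700)(1 − 0.86100) = 0.99985
Parallel (level switch and logic solver): 1 − (1 − 0.77500)(1 − 0.85200) = 0.96670
Series ([0.99985], [0.96670], and trip amplifier): 0.99985 × 0.96670 × 0.95200 = 0.920

0.920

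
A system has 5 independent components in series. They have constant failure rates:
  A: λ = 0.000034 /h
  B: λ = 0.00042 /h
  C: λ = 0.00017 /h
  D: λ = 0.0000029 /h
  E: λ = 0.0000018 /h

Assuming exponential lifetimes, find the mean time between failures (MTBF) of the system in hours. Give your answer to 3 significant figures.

Series of exponential components: λ_sys = Σ λ_i
λ_sys = 0.000034 + 0.00042 + 0.00017 + 0.0000029 + 0.0000018 = 6.2870e-04 /h
MTBF = 1 / λ_sys = 1590 h

1590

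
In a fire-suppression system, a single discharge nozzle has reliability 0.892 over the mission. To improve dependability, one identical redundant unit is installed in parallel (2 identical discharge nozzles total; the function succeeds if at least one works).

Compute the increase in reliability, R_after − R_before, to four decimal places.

0.0963

R_before = 0.892
R_after = 1 − (1 − 0.892)^2 = 0.9883
ΔR = 0.9883 − 0.892 = 0.0963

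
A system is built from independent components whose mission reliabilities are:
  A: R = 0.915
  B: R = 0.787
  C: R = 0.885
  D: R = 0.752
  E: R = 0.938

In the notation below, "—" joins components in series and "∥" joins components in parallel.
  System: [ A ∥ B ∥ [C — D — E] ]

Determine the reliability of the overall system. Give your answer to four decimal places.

0.9932

Series (C, D, and E): 0.885000 × 0.752000 × 0.938000 = 0.624258
Parallel (A, B, and [0.624258]): 1 − (1 − 0.915000)(1 − 0.787000)(1 − 0.624258) = 0.9932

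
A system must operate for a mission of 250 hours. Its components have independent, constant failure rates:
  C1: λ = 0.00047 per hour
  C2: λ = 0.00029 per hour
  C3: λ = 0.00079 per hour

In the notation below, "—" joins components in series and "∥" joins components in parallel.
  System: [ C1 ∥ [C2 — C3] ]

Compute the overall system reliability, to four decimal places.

R(C1) = exp(−0.00047 × 250) = 0.889141
R(C2) = exp(−0.00029 × 250) = 0.930066
R(C3) = exp(−0.00079 × 250) = 0.820780
Series (C2 and C3): 0.930066 × 0.820780 = 0.763380
Parallel (C1 and [0.763380]): 1 − (1 − 0.889141)(1 − 0.763380) = 0.9738

0.9738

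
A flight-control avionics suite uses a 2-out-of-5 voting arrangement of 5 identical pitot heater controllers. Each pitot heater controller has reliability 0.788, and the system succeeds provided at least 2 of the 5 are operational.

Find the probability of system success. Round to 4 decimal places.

R = Σ_{i=2}^{5} C(5,i) p^i (1−p)^{5−i} with p = 0.788
C(5,2)·0.788^2·0.212^3 = 0.059164
C(5,3)·0.788^3·0.212^2 = 0.219913
C(5,4)·0.788^4·0.212^1 = 0.408706
C(5,5)·0.788^5·0.212^0 = 0.303830
Sum = 0.9916

0.9916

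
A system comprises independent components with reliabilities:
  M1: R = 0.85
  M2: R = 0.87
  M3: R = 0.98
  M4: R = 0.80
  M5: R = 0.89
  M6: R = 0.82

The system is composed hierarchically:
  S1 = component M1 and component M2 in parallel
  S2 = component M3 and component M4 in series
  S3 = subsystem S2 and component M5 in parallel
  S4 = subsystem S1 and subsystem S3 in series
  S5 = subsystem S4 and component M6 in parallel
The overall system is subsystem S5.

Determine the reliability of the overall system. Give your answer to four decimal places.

0.9923

Parallel (M1 and M2): 1 − (1 − 0.850000)(1 − 0.870000) = 0.980500
Series (M3 and M4): 0.980000 × 0.800000 = 0.784000
Parallel ([0.784000] and M5): 1 − (1 − 0.784000)(1 − 0.890000) = 0.976240
Series ([0.980500] and [0.976240]): 0.980500 × 0.976240 = 0.957203
Parallel ([0.957203] and M6): 1 − (1 − 0.957203)(1 − 0.820000) = 0.9923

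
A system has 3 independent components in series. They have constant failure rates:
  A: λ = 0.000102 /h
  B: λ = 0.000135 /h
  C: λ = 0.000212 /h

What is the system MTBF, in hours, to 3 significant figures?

2230

Series of exponential components: λ_sys = Σ λ_i
λ_sys = 0.000102 + 0.000135 + 0.000212 = 4.4900e-04 /h
MTBF = 1 / λ_sys = 2230 h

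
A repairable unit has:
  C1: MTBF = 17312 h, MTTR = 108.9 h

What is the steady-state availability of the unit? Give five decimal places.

0.99375

A(C1) = MTBF/(MTBF+MTTR) = 17312/(17312+108.9) = 0.99375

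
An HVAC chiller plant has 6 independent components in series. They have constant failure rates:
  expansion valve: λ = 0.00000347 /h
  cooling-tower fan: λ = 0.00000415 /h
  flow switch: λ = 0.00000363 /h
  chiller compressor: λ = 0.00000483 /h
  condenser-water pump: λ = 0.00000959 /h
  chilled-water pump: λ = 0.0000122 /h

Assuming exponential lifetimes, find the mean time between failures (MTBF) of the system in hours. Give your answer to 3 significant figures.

26400

Series of exponential components: λ_sys = Σ λ_i
λ_sys = 0.00000347 + 0.00000415 + 0.00000363 + 0.00000483 + 0.00000959 + 0.0000122 = 3.7870e-05 /h
MTBF = 1 / λ_sys = 26400 h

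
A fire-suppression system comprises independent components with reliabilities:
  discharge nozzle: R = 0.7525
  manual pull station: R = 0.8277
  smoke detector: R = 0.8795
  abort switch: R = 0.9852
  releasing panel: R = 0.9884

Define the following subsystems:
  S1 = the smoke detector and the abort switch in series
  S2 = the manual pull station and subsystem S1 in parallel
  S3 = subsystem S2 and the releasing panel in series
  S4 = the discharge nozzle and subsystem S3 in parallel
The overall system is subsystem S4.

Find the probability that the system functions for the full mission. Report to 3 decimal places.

Series (smoke detector and abort switch): 0.87950 × 0.98520 = 0.86648
Parallel (manual pull station and [0.86648]): 1 − (1 − 0.82770)(1 − 0.86648) = 0.97699
Series ([0.97699] and releasing panel): 0.97699 × 0.98840 = 0.96566
Parallel (discharge nozzle and [0.96566]): 1 − (1 − 0.75250)(1 − 0.96566) = 0.992

0.992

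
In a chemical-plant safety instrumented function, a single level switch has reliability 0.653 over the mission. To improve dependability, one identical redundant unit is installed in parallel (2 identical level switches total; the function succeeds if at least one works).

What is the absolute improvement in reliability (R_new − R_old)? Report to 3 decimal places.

0.227

R_before = 0.653
R_after = 1 − (1 − 0.653)^2 = 0.880
ΔR = 0.880 − 0.653 = 0.227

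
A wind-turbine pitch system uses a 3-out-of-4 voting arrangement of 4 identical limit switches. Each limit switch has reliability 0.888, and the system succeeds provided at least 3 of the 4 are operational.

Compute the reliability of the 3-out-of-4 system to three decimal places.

0.936

R = Σ_{i=3}^{4} C(4,i) p^i (1−p)^{4−i} with p = 0.888
C(4,3)·0.888^3·0.112^1 = 0.31370
C(4,4)·0.888^4·0.112^0 = 0.62180
Sum = 0.936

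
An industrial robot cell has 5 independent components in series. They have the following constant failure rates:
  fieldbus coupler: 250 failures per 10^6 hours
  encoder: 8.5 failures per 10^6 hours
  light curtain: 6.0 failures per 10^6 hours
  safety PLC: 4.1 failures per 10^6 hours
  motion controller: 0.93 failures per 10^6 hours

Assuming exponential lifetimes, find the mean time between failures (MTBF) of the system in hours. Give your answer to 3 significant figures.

Series of exponential components: λ_sys = Σ λ_i
λ_sys = 0.00025 + 0.0000085 + 0.0000060 + 0.0000041 + 0.00000093 = 2.6953e-04 /h
MTBF = 1 / λ_sys = 3710 h

3710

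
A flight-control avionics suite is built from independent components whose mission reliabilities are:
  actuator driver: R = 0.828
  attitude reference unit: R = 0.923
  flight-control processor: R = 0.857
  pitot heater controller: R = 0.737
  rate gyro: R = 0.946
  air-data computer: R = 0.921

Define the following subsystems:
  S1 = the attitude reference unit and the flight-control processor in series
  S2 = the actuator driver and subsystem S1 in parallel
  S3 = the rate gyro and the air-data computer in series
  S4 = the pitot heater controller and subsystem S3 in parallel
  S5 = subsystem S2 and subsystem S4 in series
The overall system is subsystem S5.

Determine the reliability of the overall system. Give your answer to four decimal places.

Series (attitude reference unit and flight-control processor): 0.923000 × 0.857000 = 0.791011
Parallel (actuator driver and [0.791011]): 1 − (1 − 0.828000)(1 − 0.791011) = 0.964054
Series (rate gyro and air-data computer): 0.946000 × 0.921000 = 0.871266
Parallel (pitot heater controller and [0.871266]): 1 − (1 − 0.737000)(1 − 0.871266) = 0.966143
Series ([0.964054] and [0.966143]): 0.964054 × 0.966143 = 0.9314

0.9314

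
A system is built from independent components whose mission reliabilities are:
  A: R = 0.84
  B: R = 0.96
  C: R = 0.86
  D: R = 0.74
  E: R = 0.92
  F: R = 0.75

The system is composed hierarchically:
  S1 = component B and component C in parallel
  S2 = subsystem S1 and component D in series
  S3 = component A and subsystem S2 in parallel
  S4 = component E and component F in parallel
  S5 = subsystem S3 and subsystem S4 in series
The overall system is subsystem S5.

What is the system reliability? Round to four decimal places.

Parallel (B and C): 1 − (1 − 0.960000)(1 − 0.860000) = 0.994400
Series ([0.994400] and D): 0.994400 × 0.740000 = 0.735856
Parallel (A and [0.735856]): 1 − (1 − 0.840000)(1 − 0.735856) = 0.957737
Parallel (E and F): 1 − (1 − 0.920000)(1 − 0.750000) = 0.980000
Series ([0.957737] and [0.980000]): 0.957737 × 0.980000 = 0.9386

0.9386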